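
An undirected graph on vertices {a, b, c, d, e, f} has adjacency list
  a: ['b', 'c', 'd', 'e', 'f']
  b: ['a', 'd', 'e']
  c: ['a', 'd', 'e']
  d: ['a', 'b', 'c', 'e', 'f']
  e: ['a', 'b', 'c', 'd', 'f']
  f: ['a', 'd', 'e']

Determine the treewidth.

A width-3 tree decomposition is:
Bags: B1 = {a, b, d, e}  B2 = {a, c, d, e}  B3 = {a, d, e, f}
Tree: B1–B2, B1–B3
Each bag holds 4 vertices, so the decomposition has width 3, which upper-bounds the treewidth. For the lower bound, the 4 vertices {a, c, d, e} are pairwise adjacent, and any tree decomposition puts a clique entirely inside one bag — forcing width ≥ 3. Combining the bounds, tw(G) = 3.

3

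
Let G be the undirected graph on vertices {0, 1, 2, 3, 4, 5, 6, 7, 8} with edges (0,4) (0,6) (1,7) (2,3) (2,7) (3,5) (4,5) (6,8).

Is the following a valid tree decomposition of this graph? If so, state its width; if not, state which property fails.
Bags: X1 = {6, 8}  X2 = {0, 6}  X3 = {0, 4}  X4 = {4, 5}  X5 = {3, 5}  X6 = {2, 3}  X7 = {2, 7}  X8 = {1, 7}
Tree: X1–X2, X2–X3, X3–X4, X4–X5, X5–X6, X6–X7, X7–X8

Yes; width 1.

Vertex coverage: the bags together contain {0, 1, 2, 3, 4, 5, 6, 7, 8}, the full vertex set. Edge coverage: each edge of G has both endpoints in at least one bag. Running intersection: for every vertex, the bags containing it form a connected subtree. All three properties hold, so this is a valid tree decomposition of width max|bag| − 1 = 1, and hence tw(G) ≤ 1.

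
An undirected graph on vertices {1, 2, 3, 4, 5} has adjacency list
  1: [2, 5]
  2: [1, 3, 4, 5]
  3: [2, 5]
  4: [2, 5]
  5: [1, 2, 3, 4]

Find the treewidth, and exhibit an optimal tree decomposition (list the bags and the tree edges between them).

Treewidth 2.
Bags: B1 = {1, 2, 5}  B2 = {2, 4, 5}  B3 = {2, 3, 5}
Tree: B1–B2, B1–B3

Every bag has size at most 3, so the width is 3 − 1 = 2 and tw(G) ≤ 2. For the lower bound, the 3 vertices {1, 2, 5} are pairwise adjacent, and any tree decomposition puts a clique entirely inside one bag — forcing width ≥ 2. Hence tw(G) = 2 exactly.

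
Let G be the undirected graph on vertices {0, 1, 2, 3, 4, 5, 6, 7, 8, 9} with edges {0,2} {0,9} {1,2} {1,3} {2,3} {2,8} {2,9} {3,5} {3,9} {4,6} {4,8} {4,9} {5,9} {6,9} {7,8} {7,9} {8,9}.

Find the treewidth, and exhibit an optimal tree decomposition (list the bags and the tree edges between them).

Treewidth 2.
One optimal decomposition is:
Bags: B1 = {3, 5, 9}  B2 = {2, 3, 9}  B3 = {2, 8, 9}  B4 = {4, 8, 9}  B5 = {0, 2, 9}  B6 = {4, 6, 9}  B7 = {1, 2, 3}  B8 = {7, 8, 9}
Tree: B1–B2, B2–B3, B3–B4, B3–B5, B4–B6, B2–B7, B3–B8

Each bag holds 3 vertices, so the decomposition has width 2, which upper-bounds the treewidth. Conversely, {1, 2, 3} is a clique of size 3, and the vertices of any clique must share a bag in every tree decomposition; so some bag has ≥ 3 vertices and tw(G) ≥ 2. Therefore the treewidth is 2.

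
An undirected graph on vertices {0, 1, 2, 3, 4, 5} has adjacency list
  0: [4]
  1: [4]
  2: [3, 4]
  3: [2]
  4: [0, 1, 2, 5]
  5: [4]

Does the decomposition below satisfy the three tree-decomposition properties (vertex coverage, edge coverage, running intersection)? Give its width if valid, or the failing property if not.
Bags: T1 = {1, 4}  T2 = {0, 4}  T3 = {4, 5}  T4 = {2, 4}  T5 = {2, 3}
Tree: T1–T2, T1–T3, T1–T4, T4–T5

Every vertex of G appears in some bag (union = {0, 1, 2, 3, 4, 5}); every edge is covered by a bag; and for each vertex v the set of bags containing v is connected in the bag tree. The decomposition is therefore valid. The largest bag has 2 vertices, so the width is 1.

Yes; width 1.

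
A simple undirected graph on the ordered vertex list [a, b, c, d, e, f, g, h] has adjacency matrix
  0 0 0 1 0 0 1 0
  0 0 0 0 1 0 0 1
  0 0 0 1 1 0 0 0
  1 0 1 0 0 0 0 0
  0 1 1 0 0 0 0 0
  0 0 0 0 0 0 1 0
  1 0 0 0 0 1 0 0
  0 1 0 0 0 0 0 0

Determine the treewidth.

A width-1 tree decomposition is:
Bags: B1 = {f, g}  B2 = {a, g}  B3 = {a, d}  B4 = {c, d}  B5 = {c, e}  B6 = {b, e}  B7 = {b, h}
Tree: B1–B2, B2–B3, B3–B4, B4–B5, B5–B6, B6–B7
The largest bag has 2 vertices, giving width 1; this decomposition certifies tw(G) ≤ 1. G has an edge, so its treewidth is at least 1. Combining the bounds, tw(G) = 1.

1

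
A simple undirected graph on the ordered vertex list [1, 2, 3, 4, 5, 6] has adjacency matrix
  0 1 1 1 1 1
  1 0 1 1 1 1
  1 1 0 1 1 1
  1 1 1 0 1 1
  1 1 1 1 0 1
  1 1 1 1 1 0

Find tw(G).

5

A width-5 tree decomposition is:
Bags: B1 = {1, 2, 3, 4, 5, 6}
Tree: (single bag)
A single bag containing all 6 vertices is trivially a valid decomposition of width 5. For the lower bound, the 6 vertices {1, 2, 3, 4, 5, 6} are pairwise adjacent, and any tree decomposition puts a clique entirely inside one bag — forcing width ≥ 5. Combining the bounds, tw(G) = 5.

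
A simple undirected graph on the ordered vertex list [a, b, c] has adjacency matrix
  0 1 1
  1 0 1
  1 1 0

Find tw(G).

2

A width-2 tree decomposition is:
Bags: B1 = {a, b, c}
Tree: (single bag)
A single bag containing all 3 vertices is trivially a valid decomposition of width 2. On the other hand G contains the 3-clique {a, b, c}. A clique must lie in a single bag of any decomposition, so no decomposition can have width below 2. The upper and lower bounds meet at 2, so that is the treewidth.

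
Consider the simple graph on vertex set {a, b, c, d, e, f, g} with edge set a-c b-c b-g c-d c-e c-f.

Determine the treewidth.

A width-1 tree decomposition is:
Bags: B1 = {a, c}  B2 = {c, f}  B3 = {b, c}  B4 = {b, g}  B5 = {c, d}  B6 = {c, e}
Tree: B1–B2, B2–B3, B3–B4, B3–B5, B2–B6
Every bag has size at most 2, so the width is 2 − 1 = 1 and tw(G) ≤ 1. Since G has at least one edge (e.g. a–c), it is not an edgeless graph, so tw(G) ≥ 1. Therefore the treewidth is 1.

1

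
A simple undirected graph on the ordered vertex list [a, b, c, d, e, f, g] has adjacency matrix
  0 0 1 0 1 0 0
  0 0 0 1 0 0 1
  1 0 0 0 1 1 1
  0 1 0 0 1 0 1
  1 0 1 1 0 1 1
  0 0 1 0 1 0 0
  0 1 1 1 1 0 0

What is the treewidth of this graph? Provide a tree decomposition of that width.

Treewidth 2.
One optimal decomposition is:
Bags: B1 = {d, e, g}  B2 = {c, e, g}  B3 = {b, d, g}  B4 = {c, e, f}  B5 = {a, c, e}
Tree: B1–B2, B1–B3, B2–B4, B2–B5

Each bag holds 3 vertices, so the decomposition has width 2, which upper-bounds the treewidth. For the lower bound, the 3 vertices {d, e, g} are pairwise adjacent, and any tree decomposition puts a clique entirely inside one bag — forcing width ≥ 2. Hence tw(G) = 2 exactly.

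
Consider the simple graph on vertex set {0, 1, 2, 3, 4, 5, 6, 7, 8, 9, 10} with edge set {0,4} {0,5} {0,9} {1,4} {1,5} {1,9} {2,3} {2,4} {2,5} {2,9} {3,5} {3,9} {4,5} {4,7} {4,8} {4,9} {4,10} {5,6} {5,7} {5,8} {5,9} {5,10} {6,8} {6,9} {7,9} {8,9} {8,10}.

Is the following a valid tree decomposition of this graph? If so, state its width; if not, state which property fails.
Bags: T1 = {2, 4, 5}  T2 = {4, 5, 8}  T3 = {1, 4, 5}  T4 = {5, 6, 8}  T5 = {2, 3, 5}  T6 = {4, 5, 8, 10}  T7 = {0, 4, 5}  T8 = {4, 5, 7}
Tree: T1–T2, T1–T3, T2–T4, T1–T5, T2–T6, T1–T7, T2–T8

No — vertex 9 appears in no bag.

A tree decomposition must satisfy three properties: every vertex lies in some bag; for every edge, both endpoints lie together in some bag; and for every vertex, the bags containing it form a connected subtree. Here vertex 9 appears in no bag, so the decomposition is invalid.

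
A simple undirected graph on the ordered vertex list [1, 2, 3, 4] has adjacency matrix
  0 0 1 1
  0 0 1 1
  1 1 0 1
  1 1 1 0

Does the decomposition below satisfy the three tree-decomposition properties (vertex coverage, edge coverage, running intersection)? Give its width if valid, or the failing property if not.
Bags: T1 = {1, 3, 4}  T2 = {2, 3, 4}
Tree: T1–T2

Yes; width 2.

Vertex coverage: the bags together contain {1, 2, 3, 4}, the full vertex set. Edge coverage: each edge of G has both endpoints in at least one bag. Running intersection: for every vertex, the bags containing it form a connected subtree. All three properties hold, so this is a valid tree decomposition of width max|bag| − 1 = 2, and hence tw(G) ≤ 2.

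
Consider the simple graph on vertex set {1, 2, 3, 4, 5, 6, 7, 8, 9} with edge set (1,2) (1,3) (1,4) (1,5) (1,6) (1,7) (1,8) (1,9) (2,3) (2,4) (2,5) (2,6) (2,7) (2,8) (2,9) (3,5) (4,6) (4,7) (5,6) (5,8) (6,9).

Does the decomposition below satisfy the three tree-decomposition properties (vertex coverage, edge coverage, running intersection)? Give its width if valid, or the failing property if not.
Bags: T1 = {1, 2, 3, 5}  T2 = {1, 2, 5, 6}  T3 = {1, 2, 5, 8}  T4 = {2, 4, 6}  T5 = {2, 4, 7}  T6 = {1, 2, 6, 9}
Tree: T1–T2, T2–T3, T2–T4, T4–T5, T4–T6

No — edge (1,4) lies in no bag.

A tree decomposition must satisfy three properties: every vertex lies in some bag; for every edge, both endpoints lie together in some bag; and for every vertex, the bags containing it form a connected subtree. Here edge (1,4) lies in no bag, so the decomposition is invalid.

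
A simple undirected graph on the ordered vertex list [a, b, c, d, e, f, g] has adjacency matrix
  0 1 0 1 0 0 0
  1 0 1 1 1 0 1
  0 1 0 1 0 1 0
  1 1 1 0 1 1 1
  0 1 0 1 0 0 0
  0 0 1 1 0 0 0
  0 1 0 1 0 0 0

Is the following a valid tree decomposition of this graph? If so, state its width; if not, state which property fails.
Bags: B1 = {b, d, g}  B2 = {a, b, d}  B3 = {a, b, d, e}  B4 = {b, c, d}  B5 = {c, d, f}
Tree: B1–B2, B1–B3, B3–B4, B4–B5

No — bags containing vertex a are not connected in the tree.

A tree decomposition must satisfy three properties: every vertex lies in some bag; for every edge, both endpoints lie together in some bag; and for every vertex, the bags containing it form a connected subtree. Here bags containing vertex a are not connected in the tree, so the decomposition is invalid.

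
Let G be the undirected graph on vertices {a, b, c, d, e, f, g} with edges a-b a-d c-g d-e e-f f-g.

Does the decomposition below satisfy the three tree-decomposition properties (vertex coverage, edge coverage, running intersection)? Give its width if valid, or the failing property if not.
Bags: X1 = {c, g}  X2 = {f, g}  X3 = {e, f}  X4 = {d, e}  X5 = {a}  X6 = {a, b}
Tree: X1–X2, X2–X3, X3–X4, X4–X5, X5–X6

No — edge (d,a) lies in no bag.

A tree decomposition must satisfy three properties: every vertex lies in some bag; for every edge, both endpoints lie together in some bag; and for every vertex, the bags containing it form a connected subtree. Here edge (d,a) lies in no bag, so the decomposition is invalid.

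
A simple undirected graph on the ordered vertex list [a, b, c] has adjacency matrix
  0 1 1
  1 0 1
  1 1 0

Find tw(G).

A width-2 tree decomposition is:
Bags: B1 = {a, b, c}
Tree: (single bag)
With just one bag of size 3, the width is 3 − 1 = 2, so tw(G) ≤ 2. On the other hand G contains the 3-clique {a, b, c}. A clique must lie in a single bag of any decomposition, so no decomposition can have width below 2. Hence tw(G) = 2 exactly.

2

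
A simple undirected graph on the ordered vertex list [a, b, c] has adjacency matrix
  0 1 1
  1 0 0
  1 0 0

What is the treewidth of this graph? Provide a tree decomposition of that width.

Treewidth 1.
One such decomposition:
Bags: B1 = {a, b}  B2 = {a, c}
Tree: B1–B2

The largest bag has 2 vertices, giving width 1; this decomposition certifies tw(G) ≤ 1. Any graph with an edge has treewidth ≥ 1, and G has the edge b–a. Therefore the treewidth is 1.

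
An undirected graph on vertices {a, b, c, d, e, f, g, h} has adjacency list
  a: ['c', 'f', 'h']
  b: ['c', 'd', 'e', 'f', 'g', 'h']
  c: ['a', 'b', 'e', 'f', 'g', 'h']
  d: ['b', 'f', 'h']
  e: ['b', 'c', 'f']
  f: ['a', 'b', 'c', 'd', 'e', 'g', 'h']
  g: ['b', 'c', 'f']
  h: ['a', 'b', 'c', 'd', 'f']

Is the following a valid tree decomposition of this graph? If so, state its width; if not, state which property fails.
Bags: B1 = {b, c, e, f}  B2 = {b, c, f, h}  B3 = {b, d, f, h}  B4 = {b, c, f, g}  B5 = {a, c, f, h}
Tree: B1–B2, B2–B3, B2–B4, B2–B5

Checking the three conditions: (i) the bags cover all of {a, b, c, d, e, f, g, h}; (ii) for each edge, some bag contains both endpoints; (iii) the bags containing any fixed vertex form a subtree. All hold, so the decomposition is valid with width 4 − 1 = 3.

Yes; width 3.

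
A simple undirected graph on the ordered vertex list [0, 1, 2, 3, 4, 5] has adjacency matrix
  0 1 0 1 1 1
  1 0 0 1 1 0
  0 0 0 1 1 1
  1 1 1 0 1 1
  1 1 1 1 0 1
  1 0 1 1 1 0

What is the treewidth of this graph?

3

A width-3 tree decomposition is:
Bags: B1 = {0, 3, 4, 5}  B2 = {2, 3, 4, 5}  B3 = {0, 1, 3, 4}
Tree: B1–B2, B1–B3
Each bag holds 4 vertices, so the decomposition has width 3, which upper-bounds the treewidth. On the other hand G contains the 4-clique {0, 1, 3, 4}. A clique must lie in a single bag of any decomposition, so no decomposition can have width below 3. Combining the bounds, tw(G) = 3.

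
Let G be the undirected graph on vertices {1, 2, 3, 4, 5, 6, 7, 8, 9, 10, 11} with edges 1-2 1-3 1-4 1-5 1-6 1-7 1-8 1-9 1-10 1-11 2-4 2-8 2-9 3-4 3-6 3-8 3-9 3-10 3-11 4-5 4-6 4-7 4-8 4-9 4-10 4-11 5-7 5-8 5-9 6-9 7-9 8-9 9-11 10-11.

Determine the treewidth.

4

A width-4 tree decomposition is:
Bags: B1 = {1, 2, 4, 8, 9}  B2 = {1, 4, 5, 8, 9}  B3 = {1, 3, 4, 8, 9}  B4 = {1, 3, 4, 9, 11}  B5 = {1, 3, 4, 10, 11}  B6 = {1, 3, 4, 6, 9}  B7 = {1, 4, 5, 7, 9}
Tree: B1–B2, B1–B3, B3–B4, B4–B5, B4–B6, B2–B7
The largest bag has 5 vertices, giving width 4; this decomposition certifies tw(G) ≤ 4. On the other hand G contains the 5-clique {1, 2, 4, 8, 9}. A clique must lie in a single bag of any decomposition, so no decomposition can have width below 4. The upper and lower bounds meet at 4, so that is the treewidth.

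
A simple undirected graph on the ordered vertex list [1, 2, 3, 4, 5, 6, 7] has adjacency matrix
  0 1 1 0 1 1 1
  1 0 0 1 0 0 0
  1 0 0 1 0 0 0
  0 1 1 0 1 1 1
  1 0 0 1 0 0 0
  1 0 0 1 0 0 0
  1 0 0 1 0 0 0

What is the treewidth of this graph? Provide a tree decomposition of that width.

Treewidth 2.
One such decomposition:
Bags: B1 = {1, 2, 4}  B2 = {1, 4, 7}  B3 = {1, 4, 5}  B4 = {1, 4, 6}  B5 = {1, 3, 4}
Tree: B1–B2, B2–B3, B3–B4, B4–B5

Each bag holds 3 vertices, so the decomposition has width 2, which upper-bounds the treewidth. For the lower bound, G contains the cycle 1–2–4–7–1, so G is not a forest; only forests have treewidth ≤ 1, hence tw(G) ≥ 2. Combining the bounds, tw(G) = 2.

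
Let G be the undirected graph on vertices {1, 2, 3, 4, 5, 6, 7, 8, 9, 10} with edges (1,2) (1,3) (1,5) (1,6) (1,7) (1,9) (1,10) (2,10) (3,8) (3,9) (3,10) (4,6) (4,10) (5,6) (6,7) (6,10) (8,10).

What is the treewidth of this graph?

A width-2 tree decomposition is:
Bags: B1 = {1, 6, 10}  B2 = {1, 3, 10}  B3 = {1, 2, 10}  B4 = {1, 6, 7}  B5 = {4, 6, 10}  B6 = {1, 5, 6}  B7 = {3, 8, 10}  B8 = {1, 3, 9}
Tree: B1–B2, B1–B3, B1–B4, B1–B5, B4–B6, B2–B7, B2–B8
Every bag has size at most 3, so the width is 3 − 1 = 2 and tw(G) ≤ 2. Conversely, {3, 8, 10} is a clique of size 3, and the vertices of any clique must share a bag in every tree decomposition; so some bag has ≥ 3 vertices and tw(G) ≥ 2. The upper and lower bounds meet at 2, so that is the treewidth.

2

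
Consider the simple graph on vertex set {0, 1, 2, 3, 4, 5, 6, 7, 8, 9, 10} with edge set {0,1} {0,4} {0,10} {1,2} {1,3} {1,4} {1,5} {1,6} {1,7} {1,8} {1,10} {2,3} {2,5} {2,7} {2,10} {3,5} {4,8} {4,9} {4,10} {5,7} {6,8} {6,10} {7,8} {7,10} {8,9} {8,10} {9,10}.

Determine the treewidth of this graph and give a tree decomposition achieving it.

Treewidth 3.
One such decomposition:
Bags: B1 = {1, 7, 8, 10}  B2 = {1, 4, 8, 10}  B3 = {4, 8, 9, 10}  B4 = {1, 2, 7, 10}  B5 = {1, 2, 5, 7}  B6 = {0, 1, 4, 10}  B7 = {1, 6, 8, 10}  B8 = {1, 2, 3, 5}
Tree: B1–B2, B2–B3, B1–B4, B4–B5, B2–B6, B2–B7, B5–B8

Each bag holds 4 vertices, so the decomposition has width 3, which upper-bounds the treewidth. On the other hand G contains the 4-clique {0, 1, 4, 10}. A clique must lie in a single bag of any decomposition, so no decomposition can have width below 3. The upper and lower bounds meet at 3, so that is the treewidth.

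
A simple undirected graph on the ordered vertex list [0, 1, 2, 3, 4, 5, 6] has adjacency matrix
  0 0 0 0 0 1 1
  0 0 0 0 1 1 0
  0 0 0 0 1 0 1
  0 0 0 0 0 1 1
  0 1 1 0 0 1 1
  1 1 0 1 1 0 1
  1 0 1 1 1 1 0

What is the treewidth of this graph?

A width-2 tree decomposition is:
Bags: B1 = {4, 5, 6}  B2 = {2, 4, 6}  B3 = {1, 4, 5}  B4 = {0, 5, 6}  B5 = {3, 5, 6}
Tree: B1–B2, B1–B3, B1–B4, B1–B5
Each bag holds 3 vertices, so the decomposition has width 2, which upper-bounds the treewidth. Conversely, {2, 4, 6} is a clique of size 3, and the vertices of any clique must share a bag in every tree decomposition; so some bag has ≥ 3 vertices and tw(G) ≥ 2. The upper and lower bounds meet at 2, so that is the treewidth.

2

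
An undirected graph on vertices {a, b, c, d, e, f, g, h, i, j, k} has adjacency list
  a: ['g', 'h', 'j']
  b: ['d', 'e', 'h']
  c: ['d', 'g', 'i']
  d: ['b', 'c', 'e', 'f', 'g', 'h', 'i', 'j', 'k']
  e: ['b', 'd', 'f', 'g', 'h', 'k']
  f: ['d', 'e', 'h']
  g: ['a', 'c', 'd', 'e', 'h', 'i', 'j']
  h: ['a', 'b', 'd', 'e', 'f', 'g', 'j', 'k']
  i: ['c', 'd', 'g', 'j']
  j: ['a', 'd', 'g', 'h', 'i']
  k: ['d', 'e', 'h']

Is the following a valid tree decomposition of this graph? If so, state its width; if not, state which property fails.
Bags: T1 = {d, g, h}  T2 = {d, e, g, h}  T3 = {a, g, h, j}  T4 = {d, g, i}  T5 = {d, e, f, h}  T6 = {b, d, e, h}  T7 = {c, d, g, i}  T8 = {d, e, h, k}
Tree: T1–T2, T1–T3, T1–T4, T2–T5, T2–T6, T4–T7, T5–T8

No — edge (j,d) lies in no bag.

A tree decomposition must satisfy three properties: every vertex lies in some bag; for every edge, both endpoints lie together in some bag; and for every vertex, the bags containing it form a connected subtree. Here edge (j,d) lies in no bag, so the decomposition is invalid.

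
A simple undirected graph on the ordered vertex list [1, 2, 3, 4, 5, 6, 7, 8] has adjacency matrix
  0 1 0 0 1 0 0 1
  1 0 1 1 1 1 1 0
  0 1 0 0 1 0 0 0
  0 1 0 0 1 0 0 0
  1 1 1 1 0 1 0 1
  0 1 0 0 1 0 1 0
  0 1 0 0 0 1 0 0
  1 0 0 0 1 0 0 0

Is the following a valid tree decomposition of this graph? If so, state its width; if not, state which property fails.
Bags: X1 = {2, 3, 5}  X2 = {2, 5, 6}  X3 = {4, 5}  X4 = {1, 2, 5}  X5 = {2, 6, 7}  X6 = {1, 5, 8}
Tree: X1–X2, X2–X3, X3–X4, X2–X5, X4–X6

A tree decomposition must satisfy three properties: every vertex lies in some bag; for every edge, both endpoints lie together in some bag; and for every vertex, the bags containing it form a connected subtree. Here edge (2,4) lies in no bag, so the decomposition is invalid.

No — edge (2,4) lies in no bag.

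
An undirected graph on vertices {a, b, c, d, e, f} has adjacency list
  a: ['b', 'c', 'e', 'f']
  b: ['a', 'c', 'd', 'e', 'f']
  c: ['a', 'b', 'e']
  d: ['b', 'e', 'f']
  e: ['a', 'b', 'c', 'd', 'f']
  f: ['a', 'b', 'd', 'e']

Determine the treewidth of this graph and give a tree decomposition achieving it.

Every bag has size at most 4, so the width is 4 − 1 = 3 and tw(G) ≤ 3. Conversely, {a, b, c, e} is a clique of size 4, and the vertices of any clique must share a bag in every tree decomposition; so some bag has ≥ 4 vertices and tw(G) ≥ 3. Therefore the treewidth is 3.

Treewidth 3.
Bags: B1 = {a, b, e, f}  B2 = {a, b, c, e}  B3 = {b, d, e, f}
Tree: B1–B2, B1–B3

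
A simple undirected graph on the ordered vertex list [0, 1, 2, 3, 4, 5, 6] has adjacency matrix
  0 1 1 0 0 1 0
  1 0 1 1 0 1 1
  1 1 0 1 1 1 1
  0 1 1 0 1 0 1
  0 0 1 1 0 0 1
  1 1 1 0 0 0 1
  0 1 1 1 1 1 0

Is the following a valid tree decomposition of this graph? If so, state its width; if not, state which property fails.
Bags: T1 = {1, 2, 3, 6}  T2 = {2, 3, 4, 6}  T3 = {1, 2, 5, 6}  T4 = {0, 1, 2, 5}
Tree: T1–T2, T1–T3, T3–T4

Every vertex of G appears in some bag (union = {0, 1, 2, 3, 4, 5, 6}); every edge is covered by a bag; and for each vertex v the set of bags containing v is connected in the bag tree. The decomposition is therefore valid. The largest bag has 4 vertices, so the width is 3.

Yes; width 3.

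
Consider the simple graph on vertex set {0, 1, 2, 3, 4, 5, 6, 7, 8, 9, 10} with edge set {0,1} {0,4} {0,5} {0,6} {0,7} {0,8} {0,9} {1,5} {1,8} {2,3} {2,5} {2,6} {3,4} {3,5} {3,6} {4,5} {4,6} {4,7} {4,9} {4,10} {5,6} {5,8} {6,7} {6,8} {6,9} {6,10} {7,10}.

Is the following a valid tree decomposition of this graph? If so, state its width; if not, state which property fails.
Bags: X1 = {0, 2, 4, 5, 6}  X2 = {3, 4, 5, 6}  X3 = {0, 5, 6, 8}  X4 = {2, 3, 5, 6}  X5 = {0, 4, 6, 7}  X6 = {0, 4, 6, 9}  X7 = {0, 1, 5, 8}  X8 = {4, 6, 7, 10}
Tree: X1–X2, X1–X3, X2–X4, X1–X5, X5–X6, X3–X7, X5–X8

No — bags containing vertex 2 are not connected in the tree.

A tree decomposition must satisfy three properties: every vertex lies in some bag; for every edge, both endpoints lie together in some bag; and for every vertex, the bags containing it form a connected subtree. Here bags containing vertex 2 are not connected in the tree, so the decomposition is invalid.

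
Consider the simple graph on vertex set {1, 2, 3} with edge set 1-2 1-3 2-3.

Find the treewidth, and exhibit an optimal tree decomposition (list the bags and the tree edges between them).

Treewidth 2.
One such decomposition:
Bags: B1 = {1, 2, 3}
Tree: (single bag)

A single bag containing all 3 vertices is trivially a valid decomposition of width 2. For the lower bound, the 3 vertices {1, 2, 3} are pairwise adjacent, and any tree decomposition puts a clique entirely inside one bag — forcing width ≥ 2. Hence tw(G) = 2 exactly.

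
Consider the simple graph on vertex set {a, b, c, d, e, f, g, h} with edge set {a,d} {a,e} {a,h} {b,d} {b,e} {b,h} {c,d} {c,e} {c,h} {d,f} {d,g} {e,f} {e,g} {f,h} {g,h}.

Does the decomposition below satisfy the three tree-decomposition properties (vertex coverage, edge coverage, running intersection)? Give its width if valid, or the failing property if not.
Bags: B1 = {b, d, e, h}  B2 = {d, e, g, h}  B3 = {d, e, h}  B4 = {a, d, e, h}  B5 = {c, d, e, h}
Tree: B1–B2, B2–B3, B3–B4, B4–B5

No — vertex f appears in no bag.

A tree decomposition must satisfy three properties: every vertex lies in some bag; for every edge, both endpoints lie together in some bag; and for every vertex, the bags containing it form a connected subtree. Here vertex f appears in no bag, so the decomposition is invalid.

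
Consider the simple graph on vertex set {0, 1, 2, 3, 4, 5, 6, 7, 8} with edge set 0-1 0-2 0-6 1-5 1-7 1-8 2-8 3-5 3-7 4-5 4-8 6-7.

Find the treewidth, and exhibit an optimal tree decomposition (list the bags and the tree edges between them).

Every bag has size at most 4, so the width is 4 − 1 = 3 and tw(G) ≤ 3. For the lower bound: the 4 vertex sets {2,4,8}, {5}, {1}, {0,3,6,7} are disjoint, each induces a connected subgraph, and every pair is joined by at least one edge of G. Contracting each set to a single vertex therefore yields K_{4} as a minor, and since treewidth is minor-monotone, tw(G) ≥ tw(K_{4}) = 3. Hence tw(G) = 3 exactly.

Treewidth 3.
One such decomposition:
Bags: B1 = {2, 4, 5, 8}  B2 = {1, 2, 5, 8}  B3 = {0, 1, 2, 5}  B4 = {0, 1, 3, 5}  B5 = {0, 1, 3, 7}  B6 = {0, 3, 6, 7}
Tree: B1–B2, B2–B3, B3–B4, B4–B5, B5–B6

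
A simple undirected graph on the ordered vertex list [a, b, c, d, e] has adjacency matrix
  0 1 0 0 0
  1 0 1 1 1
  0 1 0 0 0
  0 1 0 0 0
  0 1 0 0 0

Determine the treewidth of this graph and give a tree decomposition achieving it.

Treewidth 1.
One optimal decomposition is:
Bags: B1 = {b, c}  B2 = {b, e}  B3 = {a, b}  B4 = {b, d}
Tree: B1–B2, B1–B3, B2–B4

Every bag has size at most 2, so the width is 2 − 1 = 1 and tw(G) ≤ 1. Since G has at least one edge (e.g. b–c), it is not an edgeless graph, so tw(G) ≥ 1. The upper and lower bounds meet at 1, so that is the treewidth.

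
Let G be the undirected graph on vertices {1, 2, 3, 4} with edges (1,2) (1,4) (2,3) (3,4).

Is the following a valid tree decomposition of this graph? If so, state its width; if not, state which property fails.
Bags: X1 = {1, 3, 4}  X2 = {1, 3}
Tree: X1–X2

A tree decomposition must satisfy three properties: every vertex lies in some bag; for every edge, both endpoints lie together in some bag; and for every vertex, the bags containing it form a connected subtree. Here vertex 2 appears in no bag, so the decomposition is invalid.

No — vertex 2 appears in no bag.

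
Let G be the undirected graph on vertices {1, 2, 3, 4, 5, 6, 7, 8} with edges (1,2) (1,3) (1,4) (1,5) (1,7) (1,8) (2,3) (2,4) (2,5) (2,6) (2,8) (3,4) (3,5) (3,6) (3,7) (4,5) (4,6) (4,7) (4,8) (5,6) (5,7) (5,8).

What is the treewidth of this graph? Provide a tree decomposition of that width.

Each bag holds 5 vertices, so the decomposition has width 4, which upper-bounds the treewidth. For the lower bound, the 5 vertices {1, 2, 4, 5, 8} are pairwise adjacent, and any tree decomposition puts a clique entirely inside one bag — forcing width ≥ 4. Therefore the treewidth is 4.

Treewidth 4.
One optimal decomposition is:
Bags: B1 = {1, 2, 3, 4, 5}  B2 = {1, 2, 4, 5, 8}  B3 = {1, 3, 4, 5, 7}  B4 = {2, 3, 4, 5, 6}
Tree: B1–B2, B1–B3, B1–B4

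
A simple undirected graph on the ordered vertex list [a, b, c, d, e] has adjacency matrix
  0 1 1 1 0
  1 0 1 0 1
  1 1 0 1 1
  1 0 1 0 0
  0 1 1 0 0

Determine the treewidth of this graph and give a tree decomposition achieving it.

Each bag holds 3 vertices, so the decomposition has width 2, which upper-bounds the treewidth. Conversely, {b, c, e} is a clique of size 3, and the vertices of any clique must share a bag in every tree decomposition; so some bag has ≥ 3 vertices and tw(G) ≥ 2. Therefore the treewidth is 2.

Treewidth 2.
One such decomposition:
Bags: B1 = {a, b, c}  B2 = {a, c, d}  B3 = {b, c, e}
Tree: B1–B2, B1–B3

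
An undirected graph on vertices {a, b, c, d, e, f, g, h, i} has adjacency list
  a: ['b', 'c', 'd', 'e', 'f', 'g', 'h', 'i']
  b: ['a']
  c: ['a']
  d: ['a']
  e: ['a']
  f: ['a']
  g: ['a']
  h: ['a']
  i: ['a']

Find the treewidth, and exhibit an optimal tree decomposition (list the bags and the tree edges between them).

Every bag has size at most 2, so the width is 2 − 1 = 1 and tw(G) ≤ 1. Since G has at least one edge (e.g. g–a), it is not an edgeless graph, so tw(G) ≥ 1. Combining the bounds, tw(G) = 1.

Treewidth 1.
Bags: B1 = {a, g}  B2 = {a, f}  B3 = {a, b}  B4 = {a, e}  B5 = {a, i}  B6 = {a, d}  B7 = {a, h}  B8 = {a, c}
Tree: B1–B2, B2–B3, B3–B4, B2–B5, B1–B6, B1–B7, B1–B8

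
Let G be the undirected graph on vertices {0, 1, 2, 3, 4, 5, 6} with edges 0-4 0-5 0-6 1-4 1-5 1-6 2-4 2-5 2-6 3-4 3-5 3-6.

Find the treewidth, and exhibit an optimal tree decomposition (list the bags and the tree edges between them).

Treewidth 3.
One optimal decomposition is:
Bags: B1 = {1, 4, 5, 6}  B2 = {0, 4, 5, 6}  B3 = {3, 4, 5, 6}  B4 = {2, 4, 5, 6}
Tree: B1–B2, B2–B3, B3–B4

Each bag holds 4 vertices, so the decomposition has width 3, which upper-bounds the treewidth. For the lower bound: the 4 vertex sets {1,5}, {0,4}, {6}, {3} are disjoint, each induces a connected subgraph, and every pair is joined by at least one edge of G. Contracting each set to a single vertex therefore yields K_{4} as a minor, and since treewidth is minor-monotone, tw(G) ≥ tw(K_{4}) = 3. Hence tw(G) = 3 exactly.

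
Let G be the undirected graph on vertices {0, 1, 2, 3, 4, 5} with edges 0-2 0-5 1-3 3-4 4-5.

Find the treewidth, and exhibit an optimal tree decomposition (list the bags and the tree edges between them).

The largest bag has 2 vertices, giving width 1; this decomposition certifies tw(G) ≤ 1. Since G has at least one edge (e.g. 2–0), it is not an edgeless graph, so tw(G) ≥ 1. The upper and lower bounds meet at 1, so that is the treewidth.

Treewidth 1.
One optimal decomposition is:
Bags: B1 = {0, 2}  B2 = {0, 5}  B3 = {4, 5}  B4 = {3, 4}  B5 = {1, 3}
Tree: B1–B2, B2–B3, B3–B4, B4–B5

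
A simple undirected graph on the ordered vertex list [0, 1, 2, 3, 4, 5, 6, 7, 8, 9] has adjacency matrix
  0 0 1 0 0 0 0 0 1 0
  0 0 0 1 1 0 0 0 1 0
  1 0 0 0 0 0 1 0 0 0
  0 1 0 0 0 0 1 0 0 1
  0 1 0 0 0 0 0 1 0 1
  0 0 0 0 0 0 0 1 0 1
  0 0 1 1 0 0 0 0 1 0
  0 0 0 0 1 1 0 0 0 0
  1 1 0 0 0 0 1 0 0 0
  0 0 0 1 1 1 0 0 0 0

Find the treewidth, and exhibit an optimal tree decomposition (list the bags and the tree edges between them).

Every bag has size at most 3, so the width is 3 − 1 = 2 and tw(G) ≤ 2. For the lower bound, G contains the cycle 2–0–8–6–2, so G is not a forest; only forests have treewidth ≤ 1, hence tw(G) ≥ 2. Combining the bounds, tw(G) = 2.

Treewidth 2.
One such decomposition:
Bags: B1 = {0, 2, 6}  B2 = {0, 6, 8}  B3 = {3, 6, 8}  B4 = {1, 3, 8}  B5 = {1, 3, 9}  B6 = {1, 4, 9}  B7 = {4, 5, 9}  B8 = {4, 5, 7}
Tree: B1–B2, B2–B3, B3–B4, B4–B5, B5–B6, B6–B7, B7–B8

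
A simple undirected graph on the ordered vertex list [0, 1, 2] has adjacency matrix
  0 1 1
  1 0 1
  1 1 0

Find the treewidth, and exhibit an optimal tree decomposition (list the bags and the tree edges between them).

With just one bag of size 3, the width is 3 − 1 = 2, so tw(G) ≤ 2. For the lower bound, the 3 vertices {0, 1, 2} are pairwise adjacent, and any tree decomposition puts a clique entirely inside one bag — forcing width ≥ 2. Hence tw(G) = 2 exactly.

Treewidth 2.
One optimal decomposition is:
Bags: B1 = {0, 1, 2}
Tree: (single bag)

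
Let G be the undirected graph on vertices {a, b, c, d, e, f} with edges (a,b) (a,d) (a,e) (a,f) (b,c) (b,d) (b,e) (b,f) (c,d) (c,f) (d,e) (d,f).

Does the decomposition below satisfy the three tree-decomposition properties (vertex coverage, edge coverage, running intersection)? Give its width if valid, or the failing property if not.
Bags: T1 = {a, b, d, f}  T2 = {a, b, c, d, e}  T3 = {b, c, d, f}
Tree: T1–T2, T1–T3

No — bags containing vertex c are not connected in the tree.

A tree decomposition must satisfy three properties: every vertex lies in some bag; for every edge, both endpoints lie together in some bag; and for every vertex, the bags containing it form a connected subtree. Here bags containing vertex c are not connected in the tree, so the decomposition is invalid.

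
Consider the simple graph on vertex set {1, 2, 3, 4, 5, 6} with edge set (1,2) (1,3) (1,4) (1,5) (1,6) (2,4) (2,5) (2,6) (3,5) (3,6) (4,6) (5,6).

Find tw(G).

3

A width-3 tree decomposition is:
Bags: B1 = {1, 2, 4, 6}  B2 = {1, 2, 5, 6}  B3 = {1, 3, 5, 6}
Tree: B1–B2, B2–B3
The largest bag has 4 vertices, giving width 3; this decomposition certifies tw(G) ≤ 3. For the lower bound, the 4 vertices {1, 2, 4, 6} are pairwise adjacent, and any tree decomposition puts a clique entirely inside one bag — forcing width ≥ 3. Combining the bounds, tw(G) = 3.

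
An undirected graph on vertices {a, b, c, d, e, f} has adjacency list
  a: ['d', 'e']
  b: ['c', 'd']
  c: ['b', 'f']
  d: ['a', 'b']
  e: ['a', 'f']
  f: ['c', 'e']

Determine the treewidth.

A width-2 tree decomposition is:
Bags: B1 = {b, c, d}  B2 = {c, d, f}  B3 = {d, e, f}  B4 = {a, d, e}
Tree: B1–B2, B2–B3, B3–B4
Each bag holds 3 vertices, so the decomposition has width 2, which upper-bounds the treewidth. For the lower bound, G contains the cycle d–b–c–f–e–a–d, so G is not a forest; only forests have treewidth ≤ 1, hence tw(G) ≥ 2. Combining the bounds, tw(G) = 2.

2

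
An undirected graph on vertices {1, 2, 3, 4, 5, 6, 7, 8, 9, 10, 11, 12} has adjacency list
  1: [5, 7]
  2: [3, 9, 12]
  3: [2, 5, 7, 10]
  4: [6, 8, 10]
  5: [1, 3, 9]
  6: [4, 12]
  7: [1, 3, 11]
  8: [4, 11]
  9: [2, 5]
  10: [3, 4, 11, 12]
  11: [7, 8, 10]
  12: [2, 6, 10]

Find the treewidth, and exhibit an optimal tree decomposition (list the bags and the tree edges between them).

Every bag has size at most 4, so the width is 4 − 1 = 3 and tw(G) ≤ 3. For the lower bound: the 4 vertex sets {4,6,8}, {12}, {10}, {2,3,7,11} are disjoint, each induces a connected subgraph, and every pair is joined by at least one edge of G. Contracting each set to a single vertex therefore yields K_{4} as a minor, and since treewidth is minor-monotone, tw(G) ≥ tw(K_{4}) = 3. The upper and lower bounds meet at 3, so that is the treewidth.

Treewidth 3.
Bags: B1 = {4, 6, 8, 12}  B2 = {4, 8, 10, 12}  B3 = {8, 10, 11, 12}  B4 = {2, 10, 11, 12}  B5 = {2, 3, 10, 11}  B6 = {2, 3, 7, 11}  B7 = {2, 3, 7, 9}  B8 = {3, 5, 7, 9}  B9 = {1, 5, 7, 9}
Tree: B1–B2, B2–B3, B3–B4, B4–B5, B5–B6, B6–B7, B7–B8, B8–B9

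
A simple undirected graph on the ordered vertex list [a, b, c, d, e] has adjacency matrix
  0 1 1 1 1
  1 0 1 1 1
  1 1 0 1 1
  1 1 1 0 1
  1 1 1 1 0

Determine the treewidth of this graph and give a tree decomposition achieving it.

Treewidth 4.
Bags: B1 = {a, b, c, d, e}
Tree: (single bag)

With just one bag of size 5, the width is 5 − 1 = 4, so tw(G) ≤ 4. On the other hand G contains the 5-clique {a, b, c, d, e}. A clique must lie in a single bag of any decomposition, so no decomposition can have width below 4. Hence tw(G) = 4 exactly.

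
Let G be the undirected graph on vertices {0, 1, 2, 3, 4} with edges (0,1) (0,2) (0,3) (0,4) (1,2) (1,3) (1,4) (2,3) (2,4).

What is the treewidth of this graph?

A width-3 tree decomposition is:
Bags: B1 = {0, 1, 2, 4}  B2 = {0, 1, 2, 3}
Tree: B1–B2
The largest bag has 4 vertices, giving width 3; this decomposition certifies tw(G) ≤ 3. Conversely, {0, 1, 2, 3} is a clique of size 4, and the vertices of any clique must share a bag in every tree decomposition; so some bag has ≥ 4 vertices and tw(G) ≥ 3. Therefore the treewidth is 3.

3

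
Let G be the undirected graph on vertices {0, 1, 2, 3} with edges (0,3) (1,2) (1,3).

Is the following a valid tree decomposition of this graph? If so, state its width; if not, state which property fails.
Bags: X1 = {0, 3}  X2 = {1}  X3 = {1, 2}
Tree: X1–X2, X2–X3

A tree decomposition must satisfy three properties: every vertex lies in some bag; for every edge, both endpoints lie together in some bag; and for every vertex, the bags containing it form a connected subtree. Here edge (3,1) lies in no bag, so the decomposition is invalid.

No — edge (3,1) lies in no bag.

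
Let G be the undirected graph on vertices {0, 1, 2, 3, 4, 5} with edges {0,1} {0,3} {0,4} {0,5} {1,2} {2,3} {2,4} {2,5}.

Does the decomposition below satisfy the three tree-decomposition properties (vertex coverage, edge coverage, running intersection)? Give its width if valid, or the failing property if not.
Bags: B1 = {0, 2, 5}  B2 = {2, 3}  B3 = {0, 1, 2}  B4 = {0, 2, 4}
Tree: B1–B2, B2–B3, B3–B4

A tree decomposition must satisfy three properties: every vertex lies in some bag; for every edge, both endpoints lie together in some bag; and for every vertex, the bags containing it form a connected subtree. Here edge (0,3) lies in no bag, so the decomposition is invalid.

No — edge (0,3) lies in no bag.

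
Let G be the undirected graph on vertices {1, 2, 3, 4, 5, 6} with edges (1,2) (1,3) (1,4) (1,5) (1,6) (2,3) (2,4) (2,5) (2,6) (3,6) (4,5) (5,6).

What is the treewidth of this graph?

A width-3 tree decomposition is:
Bags: B1 = {1, 2, 5, 6}  B2 = {1, 2, 3, 6}  B3 = {1, 2, 4, 5}
Tree: B1–B2, B1–B3
Every bag has size at most 4, so the width is 4 − 1 = 3 and tw(G) ≤ 3. Conversely, {1, 2, 3, 6} is a clique of size 4, and the vertices of any clique must share a bag in every tree decomposition; so some bag has ≥ 4 vertices and tw(G) ≥ 3. Combining the bounds, tw(G) = 3.

3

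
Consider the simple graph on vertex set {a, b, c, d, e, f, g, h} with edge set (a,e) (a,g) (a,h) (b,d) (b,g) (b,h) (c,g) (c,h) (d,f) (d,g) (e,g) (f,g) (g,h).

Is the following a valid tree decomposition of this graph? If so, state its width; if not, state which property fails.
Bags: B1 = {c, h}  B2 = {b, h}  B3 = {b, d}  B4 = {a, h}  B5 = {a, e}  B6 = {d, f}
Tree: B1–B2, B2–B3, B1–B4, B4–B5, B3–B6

A tree decomposition must satisfy three properties: every vertex lies in some bag; for every edge, both endpoints lie together in some bag; and for every vertex, the bags containing it form a connected subtree. Here vertex g appears in no bag, so the decomposition is invalid.

No — vertex g appears in no bag.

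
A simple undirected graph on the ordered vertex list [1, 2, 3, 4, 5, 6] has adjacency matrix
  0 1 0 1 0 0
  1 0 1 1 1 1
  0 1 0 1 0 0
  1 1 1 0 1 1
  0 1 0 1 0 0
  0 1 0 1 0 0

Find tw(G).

2

A width-2 tree decomposition is:
Bags: B1 = {2, 4, 5}  B2 = {1, 2, 4}  B3 = {2, 3, 4}  B4 = {2, 4, 6}
Tree: B1–B2, B1–B3, B3–B4
The largest bag has 3 vertices, giving width 2; this decomposition certifies tw(G) ≤ 2. Conversely, {1, 2, 4} is a clique of size 3, and the vertices of any clique must share a bag in every tree decomposition; so some bag has ≥ 3 vertices and tw(G) ≥ 2. Hence tw(G) = 2 exactly.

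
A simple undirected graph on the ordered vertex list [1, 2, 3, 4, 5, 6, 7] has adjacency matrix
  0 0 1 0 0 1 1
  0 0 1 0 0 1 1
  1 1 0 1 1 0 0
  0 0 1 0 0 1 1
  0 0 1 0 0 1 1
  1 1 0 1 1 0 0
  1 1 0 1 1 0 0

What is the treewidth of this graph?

A width-3 tree decomposition is:
Bags: B1 = {1, 3, 6, 7}  B2 = {3, 4, 6, 7}  B3 = {3, 5, 6, 7}  B4 = {2, 3, 6, 7}
Tree: B1–B2, B2–B3, B3–B4
The largest bag has 4 vertices, giving width 3; this decomposition certifies tw(G) ≤ 3. For the lower bound: the 4 vertex sets {1,3}, {4,7}, {6}, {5} are disjoint, each induces a connected subgraph, and every pair is joined by at least one edge of G. Contracting each set to a single vertex therefore yields K_{4} as a minor, and since treewidth is minor-monotone, tw(G) ≥ tw(K_{4}) = 3. The upper and lower bounds meet at 3, so that is the treewidth.

3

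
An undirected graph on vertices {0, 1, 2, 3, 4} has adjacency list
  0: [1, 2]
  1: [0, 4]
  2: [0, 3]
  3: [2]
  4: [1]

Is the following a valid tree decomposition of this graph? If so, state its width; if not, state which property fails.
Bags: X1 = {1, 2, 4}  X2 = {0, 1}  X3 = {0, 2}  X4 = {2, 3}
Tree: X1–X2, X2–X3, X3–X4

No — bags containing vertex 2 are not connected in the tree.

A tree decomposition must satisfy three properties: every vertex lies in some bag; for every edge, both endpoints lie together in some bag; and for every vertex, the bags containing it form a connected subtree. Here bags containing vertex 2 are not connected in the tree, so the decomposition is invalid.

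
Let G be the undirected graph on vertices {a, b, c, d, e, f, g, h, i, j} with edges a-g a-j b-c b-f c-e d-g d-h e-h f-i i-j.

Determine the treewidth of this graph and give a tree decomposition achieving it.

Every bag has size at most 3, so the width is 3 − 1 = 2 and tw(G) ≤ 2. Since i–j–a–g–d–h–e–c–b–f–i is a cycle in G, G is not acyclic. Forests are exactly the graphs of treewidth ≤ 1, so tw(G) ≥ 2. Therefore the treewidth is 2.

Treewidth 2.
Bags: B1 = {a, i, j}  B2 = {a, g, i}  B3 = {d, g, i}  B4 = {d, h, i}  B5 = {e, h, i}  B6 = {c, e, i}  B7 = {b, c, i}  B8 = {b, f, i}
Tree: B1–B2, B2–B3, B3–B4, B4–B5, B5–B6, B6–B7, B7–B8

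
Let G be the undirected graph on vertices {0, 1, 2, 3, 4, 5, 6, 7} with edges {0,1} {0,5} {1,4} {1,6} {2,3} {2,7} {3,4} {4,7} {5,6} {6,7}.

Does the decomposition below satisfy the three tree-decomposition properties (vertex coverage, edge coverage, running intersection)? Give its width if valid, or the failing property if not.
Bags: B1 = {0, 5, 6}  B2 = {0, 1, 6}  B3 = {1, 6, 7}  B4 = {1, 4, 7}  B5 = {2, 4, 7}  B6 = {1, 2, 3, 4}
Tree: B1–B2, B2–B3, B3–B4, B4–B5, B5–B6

A tree decomposition must satisfy three properties: every vertex lies in some bag; for every edge, both endpoints lie together in some bag; and for every vertex, the bags containing it form a connected subtree. Here bags containing vertex 1 are not connected in the tree, so the decomposition is invalid.

No — bags containing vertex 1 are not connected in the tree.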